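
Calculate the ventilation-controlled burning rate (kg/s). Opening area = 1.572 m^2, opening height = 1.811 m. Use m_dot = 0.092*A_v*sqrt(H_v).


sqrt(H_v) = 1.3457
m_dot = 0.092 * 1.572 * 1.3457 = 0.19463 kg/s

0.19463 kg/s


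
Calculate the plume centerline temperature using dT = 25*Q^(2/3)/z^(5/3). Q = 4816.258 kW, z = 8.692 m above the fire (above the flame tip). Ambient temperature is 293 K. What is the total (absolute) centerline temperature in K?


Q^(2/3) = 285.19
z^(5/3) = 36.745
dT = 25 * 285.19 / 36.745 = 194.04 K
T = 293 + 194.04 = 487.04 K

487.04 K


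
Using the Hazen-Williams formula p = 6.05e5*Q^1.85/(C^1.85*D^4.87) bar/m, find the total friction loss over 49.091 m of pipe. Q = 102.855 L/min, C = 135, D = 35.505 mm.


Q^1.85 = 5279.8
C^1.85 = 8732.1
D^4.87 = 3.5474e+07
p/m = 0.010312 bar/m
p_total = 0.010312 * 49.091 = 0.50623 bar

0.50623 bar


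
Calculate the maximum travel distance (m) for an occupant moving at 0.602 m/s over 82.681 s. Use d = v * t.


d = 0.602 * 82.681 = 49.774 m

49.774 m


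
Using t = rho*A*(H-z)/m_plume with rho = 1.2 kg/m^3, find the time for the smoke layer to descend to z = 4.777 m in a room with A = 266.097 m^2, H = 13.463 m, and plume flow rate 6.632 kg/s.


H - z = 8.686 m
t = 1.2 * 266.097 * 8.686 / 6.632 = 418.21 s

418.21 s


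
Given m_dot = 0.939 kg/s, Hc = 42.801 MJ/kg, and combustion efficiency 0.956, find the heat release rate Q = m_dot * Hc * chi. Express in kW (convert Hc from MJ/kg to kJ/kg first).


Hc = 42.801 MJ/kg = 42.801 * 1000 kJ/kg = 42801 kJ/kg
Q = 0.939 kg/s * 42801 kJ/kg * 0.956 = 38422 kW

38422 kW


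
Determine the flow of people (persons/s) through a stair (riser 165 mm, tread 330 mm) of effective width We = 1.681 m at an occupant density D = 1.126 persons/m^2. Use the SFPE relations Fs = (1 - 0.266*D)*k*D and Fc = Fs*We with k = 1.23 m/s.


1 - 0.266*D = 1 - 0.266*1.126 = 0.70048
Fs = 0.70048 * 1.23 * 1.126 = 0.97016 persons/(s*m)
Fc = 0.97016 * 1.681 = 1.6308 persons/s

1.6308 persons/s


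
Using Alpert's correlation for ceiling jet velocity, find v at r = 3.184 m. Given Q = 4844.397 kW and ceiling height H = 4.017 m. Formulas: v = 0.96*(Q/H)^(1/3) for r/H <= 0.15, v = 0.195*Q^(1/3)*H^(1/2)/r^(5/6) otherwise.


r/H = 3.184 / 4.017 = 0.79263
r/H > 0.15, so v = 0.195*Q^(1/3)*H^(1/2)/r^(5/6)
Q^(1/3) = 16.921
H^(1/2) = 2.0042
r^(5/6) = 2.6251
v = 0.195 * 16.921 * 2.0042 / 2.6251 = 2.5192 m/s

2.5192 m/s


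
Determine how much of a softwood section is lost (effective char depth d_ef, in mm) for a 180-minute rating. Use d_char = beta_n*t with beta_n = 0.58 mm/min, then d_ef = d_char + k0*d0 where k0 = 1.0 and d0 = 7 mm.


d_char = 0.58 * 180 = 104.4 mm
d_ef = 104.4 + 1.0*7 = 111.4 mm

111.4 mm


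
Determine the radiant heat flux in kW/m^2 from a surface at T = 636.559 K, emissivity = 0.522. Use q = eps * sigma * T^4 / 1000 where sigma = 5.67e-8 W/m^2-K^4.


T^4 = 1.6419e+11
q = 0.522 * 5.67e-8 * 1.6419e+11 / 1000 = 4.8597 kW/m^2

4.8597 kW/m^2


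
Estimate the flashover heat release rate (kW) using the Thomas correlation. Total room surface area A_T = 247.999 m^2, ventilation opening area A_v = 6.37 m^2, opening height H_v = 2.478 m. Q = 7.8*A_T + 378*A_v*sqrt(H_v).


7.8*A_T = 1934.4
sqrt(H_v) = 1.5742
378*A_v*sqrt(H_v) = 3790.4
Q = 1934.4 + 3790.4 = 5724.8 kW

5724.8 kW


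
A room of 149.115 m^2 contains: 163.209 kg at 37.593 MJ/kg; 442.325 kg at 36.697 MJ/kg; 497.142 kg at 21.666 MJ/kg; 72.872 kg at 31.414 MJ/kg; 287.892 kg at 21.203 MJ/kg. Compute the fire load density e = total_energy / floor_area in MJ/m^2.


Total energy = 163.209*37.593 + 442.325*36.697 + 497.142*21.666 + 72.872*31.414 + 287.892*21.203
= 6135.516 + 16232.00 + 10771.08 + 2289.201 + 6104.174
= 41531.97 MJ
e = 41531.97 / 149.115 = 278.52 MJ/m^2

278.52 MJ/m^2


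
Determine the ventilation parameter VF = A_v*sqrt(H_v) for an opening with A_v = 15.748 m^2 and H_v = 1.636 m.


sqrt(H_v) = 1.2791
VF = 15.748 * 1.2791 = 20.143 m^(5/2)

20.143 m^(5/2)


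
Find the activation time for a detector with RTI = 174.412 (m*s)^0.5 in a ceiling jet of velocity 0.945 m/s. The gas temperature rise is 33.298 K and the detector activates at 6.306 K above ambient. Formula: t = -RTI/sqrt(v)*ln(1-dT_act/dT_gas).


dT_act/dT_gas = 0.18938
ln(1 - 0.18938) = -0.20996
t = -174.412 / sqrt(0.945) * -0.20996 = 37.670 s

37.670 s


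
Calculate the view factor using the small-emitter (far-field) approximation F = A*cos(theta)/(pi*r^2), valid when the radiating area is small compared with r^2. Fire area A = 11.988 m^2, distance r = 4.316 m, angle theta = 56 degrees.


cos(56 deg) = 0.55919
pi*r^2 = 58.521
F = 11.988 * 0.55919 / 58.521 = 0.11455

0.11455


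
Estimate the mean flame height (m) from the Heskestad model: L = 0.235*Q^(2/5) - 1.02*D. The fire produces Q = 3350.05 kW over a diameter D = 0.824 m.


Q^(2/5) = 25.705
0.235 * Q^(2/5) = 6.0407
1.02 * D = 0.84048
L = 5.2002 m

5.2002 m


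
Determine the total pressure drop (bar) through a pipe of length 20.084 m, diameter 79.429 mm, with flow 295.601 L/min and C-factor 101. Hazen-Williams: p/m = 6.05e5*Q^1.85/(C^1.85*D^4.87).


Q^1.85 = 37223
C^1.85 = 5105.0
D^4.87 = 1.7902e+09
p/m = 0.0024642 bar/m
p_total = 0.0024642 * 20.084 = 0.049490 bar

0.049490 bar


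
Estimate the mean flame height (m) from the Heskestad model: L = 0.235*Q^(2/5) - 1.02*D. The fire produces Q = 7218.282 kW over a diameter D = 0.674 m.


Q^(2/5) = 34.944
0.235 * Q^(2/5) = 8.2119
1.02 * D = 0.68748
L = 7.5244 m

7.5244 m


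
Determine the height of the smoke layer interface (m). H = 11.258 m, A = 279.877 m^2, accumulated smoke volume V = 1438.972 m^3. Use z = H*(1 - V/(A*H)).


V/(A*H) = 0.45669
1 - 0.45669 = 0.54331
z = 11.258 * 0.54331 = 6.1166 m

6.1166 m


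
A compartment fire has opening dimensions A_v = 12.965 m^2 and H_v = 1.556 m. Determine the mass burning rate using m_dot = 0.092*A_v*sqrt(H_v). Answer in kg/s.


sqrt(H_v) = 1.2474
m_dot = 0.092 * 12.965 * 1.2474 = 1.4879 kg/s

1.4879 kg/s


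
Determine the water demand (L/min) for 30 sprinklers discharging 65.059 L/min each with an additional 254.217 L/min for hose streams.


Sprinkler demand = 30 * 65.059 = 1951.77 L/min
Total = 1951.77 + 254.217 = 2205.987 L/min

2205.987 L/min


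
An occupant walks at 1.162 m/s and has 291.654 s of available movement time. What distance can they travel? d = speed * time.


d = 1.162 * 291.654 = 338.90 m

338.90 m


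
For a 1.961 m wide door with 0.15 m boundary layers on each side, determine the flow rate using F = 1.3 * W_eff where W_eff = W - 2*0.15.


W_eff = 1.961 - 0.30 = 1.661 m
F = 1.3 * 1.661 = 2.1593 persons/s

2.1593 persons/s


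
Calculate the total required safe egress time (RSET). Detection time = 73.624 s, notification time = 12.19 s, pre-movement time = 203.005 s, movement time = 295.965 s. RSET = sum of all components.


Total = 73.624 + 12.19 + 203.005 + 295.965 = 584.784 s

584.784 s


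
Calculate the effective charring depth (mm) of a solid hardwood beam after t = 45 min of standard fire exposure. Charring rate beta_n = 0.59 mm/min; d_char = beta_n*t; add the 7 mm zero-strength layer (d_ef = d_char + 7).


d_char = 0.59 * 45 = 26.55 mm
d_ef = 26.55 + 1.0*7 = 33.55 mm

33.55 mm


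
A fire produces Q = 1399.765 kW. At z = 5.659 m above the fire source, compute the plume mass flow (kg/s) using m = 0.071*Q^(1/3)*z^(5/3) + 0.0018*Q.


Q^(1/3) = 11.186
z^(5/3) = 17.971
First term = 0.071 * 11.186 * 17.971 = 14.273
Second term = 0.0018 * 1399.765 = 2.5196
m = 16.792 kg/s

16.792 kg/s


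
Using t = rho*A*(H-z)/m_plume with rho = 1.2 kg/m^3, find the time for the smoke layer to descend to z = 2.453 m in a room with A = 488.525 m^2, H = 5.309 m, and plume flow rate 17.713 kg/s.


H - z = 2.856 m
t = 1.2 * 488.525 * 2.856 / 17.713 = 94.522 s

94.522 s


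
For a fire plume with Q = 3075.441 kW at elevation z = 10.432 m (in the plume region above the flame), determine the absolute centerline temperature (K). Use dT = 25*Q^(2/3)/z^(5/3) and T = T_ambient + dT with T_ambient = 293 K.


Q^(2/3) = 211.48
z^(5/3) = 49.806
dT = 25 * 211.48 / 49.806 = 106.15 K
T = 293 + 106.15 = 399.15 K

399.15 K


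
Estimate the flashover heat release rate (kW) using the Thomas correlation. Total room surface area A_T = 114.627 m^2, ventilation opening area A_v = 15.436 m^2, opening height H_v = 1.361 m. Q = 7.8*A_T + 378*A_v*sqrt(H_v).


7.8*A_T = 894.09
sqrt(H_v) = 1.1666
378*A_v*sqrt(H_v) = 6807.0
Q = 894.09 + 6807.0 = 7701.1 kW

7701.1 kW


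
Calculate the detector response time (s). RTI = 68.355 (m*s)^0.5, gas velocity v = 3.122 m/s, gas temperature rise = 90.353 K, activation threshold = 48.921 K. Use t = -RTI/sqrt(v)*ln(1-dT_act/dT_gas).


dT_act/dT_gas = 0.54144
ln(1 - 0.54144) = -0.77967
t = -68.355 / sqrt(3.122) * -0.77967 = 30.162 s

30.162 s


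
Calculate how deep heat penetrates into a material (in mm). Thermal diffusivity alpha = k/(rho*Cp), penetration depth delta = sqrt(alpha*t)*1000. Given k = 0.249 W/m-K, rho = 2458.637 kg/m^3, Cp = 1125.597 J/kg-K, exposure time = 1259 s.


alpha = 0.249 / (2458.637 * 1125.597) = 8.9975e-08 m^2/s
alpha * t = 0.00011328
delta = sqrt(0.00011328) * 1000 = 10.643 mm

10.643 mm


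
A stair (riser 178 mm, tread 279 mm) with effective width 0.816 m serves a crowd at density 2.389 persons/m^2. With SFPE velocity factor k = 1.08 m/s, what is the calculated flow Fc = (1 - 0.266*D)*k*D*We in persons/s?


1 - 0.266*D = 1 - 0.266*2.389 = 0.36453
Fs = 0.36453 * 1.08 * 2.389 = 0.94052 persons/(s*m)
Fc = 0.94052 * 0.816 = 0.76746 persons/s

0.76746 persons/s


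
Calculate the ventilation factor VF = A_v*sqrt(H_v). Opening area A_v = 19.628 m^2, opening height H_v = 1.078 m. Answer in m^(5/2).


sqrt(H_v) = 1.0383
VF = 19.628 * 1.0383 = 20.379 m^(5/2)

20.379 m^(5/2)


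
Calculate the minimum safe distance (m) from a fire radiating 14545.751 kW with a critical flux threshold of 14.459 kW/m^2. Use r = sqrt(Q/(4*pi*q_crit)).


4*pi*q_crit = 181.70
Q/(4*pi*q_crit) = 80.055
r = sqrt(80.055) = 8.9473 m

8.9473 m


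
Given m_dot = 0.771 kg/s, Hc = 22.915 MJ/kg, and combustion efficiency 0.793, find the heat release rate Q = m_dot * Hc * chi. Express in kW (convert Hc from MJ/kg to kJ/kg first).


Hc = 22.915 MJ/kg = 22.915 * 1000 kJ/kg = 22915 kJ/kg
Q = 0.771 kg/s * 22915 kJ/kg * 0.793 = 14010 kW

14010 kW


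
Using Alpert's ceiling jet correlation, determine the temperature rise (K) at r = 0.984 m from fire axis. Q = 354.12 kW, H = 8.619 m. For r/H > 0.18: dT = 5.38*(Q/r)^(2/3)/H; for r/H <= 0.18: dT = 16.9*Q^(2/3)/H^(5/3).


r/H = 0.984 / 8.619 = 0.11417
r/H <= 0.18, so dT = 16.9*Q^(2/3)/H^(5/3)
Q^(2/3) = 50.053
H^(5/3) = 36.232
dT = 16.9 * 50.053 / 36.232 = 23.347 K

23.347 K


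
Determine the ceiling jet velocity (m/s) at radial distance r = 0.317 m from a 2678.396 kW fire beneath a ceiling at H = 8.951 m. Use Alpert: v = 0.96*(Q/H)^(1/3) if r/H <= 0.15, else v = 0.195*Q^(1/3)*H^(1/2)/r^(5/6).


r/H = 0.317 / 8.951 = 0.035415
r/H <= 0.15, so v = 0.96*(Q/H)^(1/3)
Q/H = 299.23
(Q/H)^(1/3) = 6.6886
v = 0.96 * 6.6886 = 6.4210 m/s

6.4210 m/s


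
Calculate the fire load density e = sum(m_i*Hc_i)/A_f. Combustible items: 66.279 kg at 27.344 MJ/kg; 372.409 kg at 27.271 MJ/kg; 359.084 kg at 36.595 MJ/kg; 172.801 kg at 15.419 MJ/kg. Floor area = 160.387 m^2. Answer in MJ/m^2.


Total energy = 66.279*27.344 + 372.409*27.271 + 359.084*36.595 + 172.801*15.419
= 1812.333 + 10155.97 + 13140.68 + 2664.419
= 27773.40 MJ
e = 27773.40 / 160.387 = 173.16 MJ/m^2

173.16 MJ/m^2


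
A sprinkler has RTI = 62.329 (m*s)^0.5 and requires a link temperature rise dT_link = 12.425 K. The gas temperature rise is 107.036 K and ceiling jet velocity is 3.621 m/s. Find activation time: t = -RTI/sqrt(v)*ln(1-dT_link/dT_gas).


dT_link/dT_gas = 0.11608
ln(1 - 0.11608) = -0.12339
t = -62.329 / sqrt(3.621) * -0.12339 = 4.0417 s

4.0417 s


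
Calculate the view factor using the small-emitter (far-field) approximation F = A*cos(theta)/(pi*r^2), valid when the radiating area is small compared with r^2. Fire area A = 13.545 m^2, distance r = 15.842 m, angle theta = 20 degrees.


cos(20 deg) = 0.93969
pi*r^2 = 788.44
F = 13.545 * 0.93969 / 788.44 = 0.016143

0.016143


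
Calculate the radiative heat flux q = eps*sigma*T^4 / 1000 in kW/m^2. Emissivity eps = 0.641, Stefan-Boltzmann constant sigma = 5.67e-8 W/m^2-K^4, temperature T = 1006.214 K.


T^4 = 1.0251e+12
q = 0.641 * 5.67e-8 * 1.0251e+12 / 1000 = 37.257 kW/m^2

37.257 kW/m^2


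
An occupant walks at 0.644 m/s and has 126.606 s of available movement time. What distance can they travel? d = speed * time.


d = 0.644 * 126.606 = 81.534 m

81.534 m


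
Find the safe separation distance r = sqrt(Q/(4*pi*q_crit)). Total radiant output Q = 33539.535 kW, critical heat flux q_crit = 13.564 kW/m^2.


4*pi*q_crit = 170.45
Q/(4*pi*q_crit) = 196.77
r = sqrt(196.77) = 14.027 m

14.027 m


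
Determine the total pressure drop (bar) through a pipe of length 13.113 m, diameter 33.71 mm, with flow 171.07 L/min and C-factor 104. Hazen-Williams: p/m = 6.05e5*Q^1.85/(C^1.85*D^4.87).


Q^1.85 = 13532
C^1.85 = 5389.0
D^4.87 = 2.7554e+07
p/m = 0.055135 bar/m
p_total = 0.055135 * 13.113 = 0.72299 bar

0.72299 bar


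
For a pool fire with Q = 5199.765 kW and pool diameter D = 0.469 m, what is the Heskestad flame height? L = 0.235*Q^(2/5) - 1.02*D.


Q^(2/5) = 30.647
0.235 * Q^(2/5) = 7.2021
1.02 * D = 0.47838
L = 6.7238 m

6.7238 m


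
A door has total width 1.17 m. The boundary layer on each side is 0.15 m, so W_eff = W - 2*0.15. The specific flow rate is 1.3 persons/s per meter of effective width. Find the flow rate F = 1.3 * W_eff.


W_eff = 1.17 - 0.30 = 0.87 m
F = 1.3 * 0.87 = 1.131 persons/s

1.131 persons/s


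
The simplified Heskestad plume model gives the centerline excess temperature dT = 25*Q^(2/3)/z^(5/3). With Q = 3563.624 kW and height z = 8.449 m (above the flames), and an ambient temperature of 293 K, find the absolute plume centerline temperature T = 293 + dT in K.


Q^(2/3) = 233.31
z^(5/3) = 35.049
dT = 25 * 233.31 / 35.049 = 166.41 K
T = 293 + 166.41 = 459.41 K

459.41 K


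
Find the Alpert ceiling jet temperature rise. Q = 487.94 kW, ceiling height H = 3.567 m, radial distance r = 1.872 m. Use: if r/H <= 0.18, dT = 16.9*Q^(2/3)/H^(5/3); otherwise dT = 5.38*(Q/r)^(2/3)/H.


r/H = 1.872 / 3.567 = 0.52481
r/H > 0.18, so dT = 5.38*(Q/r)^(2/3)/H
Q/r = 260.65
(Q/r)^(2/3) = 40.804
dT = 5.38 * 40.804 / 3.567 = 61.544 K

61.544 K


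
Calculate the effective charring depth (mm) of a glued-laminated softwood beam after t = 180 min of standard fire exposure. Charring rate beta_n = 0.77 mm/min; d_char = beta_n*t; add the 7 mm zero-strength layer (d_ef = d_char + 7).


d_char = 0.77 * 180 = 138.6 mm
d_ef = 138.6 + 1.0*7 = 145.6 mm

145.6 mm


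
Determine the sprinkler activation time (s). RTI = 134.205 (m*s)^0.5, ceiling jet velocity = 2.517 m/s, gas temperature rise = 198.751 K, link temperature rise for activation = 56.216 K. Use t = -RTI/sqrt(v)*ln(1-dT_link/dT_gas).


dT_link/dT_gas = 0.28285
ln(1 - 0.28285) = -0.33247
t = -134.205 / sqrt(2.517) * -0.33247 = 28.124 s

28.124 s


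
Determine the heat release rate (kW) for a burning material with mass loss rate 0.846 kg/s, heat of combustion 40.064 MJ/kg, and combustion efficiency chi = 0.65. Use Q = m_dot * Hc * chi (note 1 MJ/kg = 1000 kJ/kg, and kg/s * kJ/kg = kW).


Hc = 40.064 MJ/kg = 40.064 * 1000 kJ/kg = 40064 kJ/kg
Q = 0.846 kg/s * 40064 kJ/kg * 0.65 = 22031 kW

22031 kW


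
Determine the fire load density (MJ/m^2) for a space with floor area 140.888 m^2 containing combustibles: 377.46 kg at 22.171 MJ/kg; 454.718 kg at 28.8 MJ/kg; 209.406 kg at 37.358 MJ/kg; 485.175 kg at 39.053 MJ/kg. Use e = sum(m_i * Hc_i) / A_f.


Total energy = 377.46*22.171 + 454.718*28.8 + 209.406*37.358 + 485.175*39.053
= 8368.666 + 13095.88 + 7822.989 + 18947.54
= 48235.07 MJ
e = 48235.07 / 140.888 = 342.36 MJ/m^2

342.36 MJ/m^2


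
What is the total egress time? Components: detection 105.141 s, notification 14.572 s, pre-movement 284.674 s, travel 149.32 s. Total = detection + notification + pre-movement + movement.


Total = 105.141 + 14.572 + 284.674 + 149.32 = 553.707 s

553.707 s


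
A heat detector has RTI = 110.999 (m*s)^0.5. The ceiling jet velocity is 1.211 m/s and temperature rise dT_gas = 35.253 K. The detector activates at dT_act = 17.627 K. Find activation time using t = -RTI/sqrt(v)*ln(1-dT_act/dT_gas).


dT_act/dT_gas = 0.50001
ln(1 - 0.50001) = -0.69318
t = -110.999 / sqrt(1.211) * -0.69318 = 69.918 s

69.918 s


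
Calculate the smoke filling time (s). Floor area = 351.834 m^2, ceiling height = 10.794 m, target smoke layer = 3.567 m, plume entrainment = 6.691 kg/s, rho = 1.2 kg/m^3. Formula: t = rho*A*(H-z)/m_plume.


H - z = 7.227 m
t = 1.2 * 351.834 * 7.227 / 6.691 = 456.02 s

456.02 s


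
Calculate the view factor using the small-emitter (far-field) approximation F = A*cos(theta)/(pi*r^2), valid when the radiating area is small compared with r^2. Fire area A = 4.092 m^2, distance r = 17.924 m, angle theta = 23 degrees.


cos(23 deg) = 0.92050
pi*r^2 = 1009.3
F = 4.092 * 0.92050 / 1009.3 = 0.0037320

0.0037320


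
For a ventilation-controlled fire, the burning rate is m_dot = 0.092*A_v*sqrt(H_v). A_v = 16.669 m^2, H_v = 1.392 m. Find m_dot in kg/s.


sqrt(H_v) = 1.1798
m_dot = 0.092 * 16.669 * 1.1798 = 1.8093 kg/s

1.8093 kg/s


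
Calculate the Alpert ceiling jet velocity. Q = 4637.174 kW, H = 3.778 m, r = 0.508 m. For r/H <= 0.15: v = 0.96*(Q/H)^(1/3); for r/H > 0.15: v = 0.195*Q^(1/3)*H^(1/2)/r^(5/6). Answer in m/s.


r/H = 0.508 / 3.778 = 0.13446
r/H <= 0.15, so v = 0.96*(Q/H)^(1/3)
Q/H = 1227.4
(Q/H)^(1/3) = 10.707
v = 0.96 * 10.707 = 10.279 m/s

10.279 m/s


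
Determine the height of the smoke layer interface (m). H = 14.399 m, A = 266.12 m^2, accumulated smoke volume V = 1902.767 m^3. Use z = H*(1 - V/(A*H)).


V/(A*H) = 0.49656
1 - 0.49656 = 0.50344
z = 14.399 * 0.50344 = 7.2490 m

7.2490 m


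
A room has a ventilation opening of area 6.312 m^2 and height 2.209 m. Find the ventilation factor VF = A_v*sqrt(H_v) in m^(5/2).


sqrt(H_v) = 1.4863
VF = 6.312 * 1.4863 = 9.3813 m^(5/2)

9.3813 m^(5/2)


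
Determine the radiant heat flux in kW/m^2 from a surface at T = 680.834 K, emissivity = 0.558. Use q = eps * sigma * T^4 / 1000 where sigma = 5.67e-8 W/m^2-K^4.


T^4 = 2.1486e+11
q = 0.558 * 5.67e-8 * 2.1486e+11 / 1000 = 6.7980 kW/m^2

6.7980 kW/m^2


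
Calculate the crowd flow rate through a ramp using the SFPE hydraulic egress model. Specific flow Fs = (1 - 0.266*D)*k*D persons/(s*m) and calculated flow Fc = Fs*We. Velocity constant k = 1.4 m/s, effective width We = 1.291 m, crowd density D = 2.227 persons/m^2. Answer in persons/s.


1 - 0.266*D = 1 - 0.266*2.227 = 0.40762
Fs = 0.40762 * 1.4 * 2.227 = 1.2709 persons/(s*m)
Fc = 1.2709 * 1.291 = 1.6407 persons/s

1.6407 persons/s


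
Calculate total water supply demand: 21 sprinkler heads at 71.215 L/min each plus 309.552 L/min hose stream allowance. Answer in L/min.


Sprinkler demand = 21 * 71.215 = 1495.515 L/min
Total = 1495.515 + 309.552 = 1805.067 L/min

1805.067 L/min


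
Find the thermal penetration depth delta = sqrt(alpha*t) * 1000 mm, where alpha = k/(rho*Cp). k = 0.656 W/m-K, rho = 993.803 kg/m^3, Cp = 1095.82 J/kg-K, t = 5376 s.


alpha = 0.656 / (993.803 * 1095.82) = 6.0237e-07 m^2/s
alpha * t = 0.0032383
delta = sqrt(0.0032383) * 1000 = 56.906 mm

56.906 mm


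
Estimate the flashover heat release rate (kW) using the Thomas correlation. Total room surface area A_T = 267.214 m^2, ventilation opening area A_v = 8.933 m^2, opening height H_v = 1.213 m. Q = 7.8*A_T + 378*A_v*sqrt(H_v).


7.8*A_T = 2084.3
sqrt(H_v) = 1.1014
378*A_v*sqrt(H_v) = 3718.9
Q = 2084.3 + 3718.9 = 5803.2 kW

5803.2 kW


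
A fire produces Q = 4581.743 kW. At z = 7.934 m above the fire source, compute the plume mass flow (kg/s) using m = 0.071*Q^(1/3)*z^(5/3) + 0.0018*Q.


Q^(1/3) = 16.609
z^(5/3) = 31.561
First term = 0.071 * 16.609 * 31.561 = 37.218
Second term = 0.0018 * 4581.743 = 8.2471
m = 45.465 kg/s

45.465 kg/s


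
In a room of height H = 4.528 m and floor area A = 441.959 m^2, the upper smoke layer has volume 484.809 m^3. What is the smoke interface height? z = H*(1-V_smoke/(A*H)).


V/(A*H) = 0.24226
1 - 0.24226 = 0.75774
z = 4.528 * 0.75774 = 3.4310 m

3.4310 m


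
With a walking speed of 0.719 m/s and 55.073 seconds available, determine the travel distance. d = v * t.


d = 0.719 * 55.073 = 39.597 m

39.597 m


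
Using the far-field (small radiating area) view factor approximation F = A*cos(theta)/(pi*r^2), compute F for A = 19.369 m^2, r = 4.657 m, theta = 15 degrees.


cos(15 deg) = 0.96593
pi*r^2 = 68.134
F = 19.369 * 0.96593 / 68.134 = 0.27459

0.27459


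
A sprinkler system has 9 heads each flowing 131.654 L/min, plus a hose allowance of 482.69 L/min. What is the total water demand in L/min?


Sprinkler demand = 9 * 131.654 = 1184.886 L/min
Total = 1184.886 + 482.69 = 1667.576 L/min

1667.576 L/min


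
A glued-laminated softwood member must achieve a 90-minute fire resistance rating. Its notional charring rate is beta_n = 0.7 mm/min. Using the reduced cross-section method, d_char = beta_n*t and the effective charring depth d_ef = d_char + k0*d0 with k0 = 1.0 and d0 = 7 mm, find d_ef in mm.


d_char = 0.7 * 90 = 63 mm
d_ef = 63 + 1.0*7 = 70 mm

70 mm


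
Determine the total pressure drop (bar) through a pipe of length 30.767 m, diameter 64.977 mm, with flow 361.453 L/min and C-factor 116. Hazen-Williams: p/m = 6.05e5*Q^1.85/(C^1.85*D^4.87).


Q^1.85 = 54000
C^1.85 = 6595.5
D^4.87 = 6.7319e+08
p/m = 0.0073581 bar/m
p_total = 0.0073581 * 30.767 = 0.22639 bar

0.22639 bar


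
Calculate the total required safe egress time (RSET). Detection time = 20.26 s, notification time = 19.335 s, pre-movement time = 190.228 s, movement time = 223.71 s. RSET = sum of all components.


Total = 20.26 + 19.335 + 190.228 + 223.71 = 453.533 s

453.533 s


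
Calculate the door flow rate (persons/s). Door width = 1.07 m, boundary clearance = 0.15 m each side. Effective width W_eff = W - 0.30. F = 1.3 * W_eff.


W_eff = 1.07 - 0.30 = 0.77 m
F = 1.3 * 0.77 = 1.001 persons/s

1.001 persons/s


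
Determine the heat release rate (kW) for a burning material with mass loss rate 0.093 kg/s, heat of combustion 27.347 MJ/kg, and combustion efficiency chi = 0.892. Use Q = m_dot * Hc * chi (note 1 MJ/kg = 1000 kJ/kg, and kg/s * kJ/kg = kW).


Hc = 27.347 MJ/kg = 27.347 * 1000 kJ/kg = 27347 kJ/kg
Q = 0.093 kg/s * 27347 kJ/kg * 0.892 = 2268.6 kW

2268.6 kW


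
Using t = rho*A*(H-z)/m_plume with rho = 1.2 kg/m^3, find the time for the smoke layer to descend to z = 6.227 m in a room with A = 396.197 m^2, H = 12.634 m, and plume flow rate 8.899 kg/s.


H - z = 6.407 m
t = 1.2 * 396.197 * 6.407 / 8.899 = 342.30 s

342.30 s


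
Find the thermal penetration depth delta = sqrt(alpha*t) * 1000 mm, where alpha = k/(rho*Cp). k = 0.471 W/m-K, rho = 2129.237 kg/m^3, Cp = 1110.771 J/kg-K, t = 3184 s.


alpha = 0.471 / (2129.237 * 1110.771) = 1.9915e-07 m^2/s
alpha * t = 0.00063408
delta = sqrt(0.00063408) * 1000 = 25.181 mm

25.181 mm


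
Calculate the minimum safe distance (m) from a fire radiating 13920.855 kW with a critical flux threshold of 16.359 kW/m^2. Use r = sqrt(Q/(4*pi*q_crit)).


4*pi*q_crit = 205.57
Q/(4*pi*q_crit) = 67.717
r = sqrt(67.717) = 8.2290 m

8.2290 m


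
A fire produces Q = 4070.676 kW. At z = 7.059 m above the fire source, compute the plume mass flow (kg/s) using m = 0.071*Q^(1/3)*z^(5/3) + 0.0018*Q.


Q^(1/3) = 15.967
z^(5/3) = 25.976
First term = 0.071 * 15.967 * 25.976 = 29.448
Second term = 0.0018 * 4070.676 = 7.3272
m = 36.775 kg/s

36.775 kg/s


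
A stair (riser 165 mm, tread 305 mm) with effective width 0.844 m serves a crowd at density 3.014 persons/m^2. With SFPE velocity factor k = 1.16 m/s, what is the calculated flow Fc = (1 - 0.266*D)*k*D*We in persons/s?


1 - 0.266*D = 1 - 0.266*3.014 = 0.19828
Fs = 0.19828 * 1.16 * 3.014 = 0.69322 persons/(s*m)
Fc = 0.69322 * 0.844 = 0.58508 persons/s

0.58508 persons/s


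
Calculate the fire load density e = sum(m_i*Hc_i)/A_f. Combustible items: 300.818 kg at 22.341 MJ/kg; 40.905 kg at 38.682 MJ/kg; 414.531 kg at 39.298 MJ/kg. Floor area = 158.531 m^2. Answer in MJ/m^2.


Total energy = 300.818*22.341 + 40.905*38.682 + 414.531*39.298
= 6720.575 + 1582.287 + 16290.24
= 24593.10 MJ
e = 24593.10 / 158.531 = 155.13 MJ/m^2

155.13 MJ/m^2


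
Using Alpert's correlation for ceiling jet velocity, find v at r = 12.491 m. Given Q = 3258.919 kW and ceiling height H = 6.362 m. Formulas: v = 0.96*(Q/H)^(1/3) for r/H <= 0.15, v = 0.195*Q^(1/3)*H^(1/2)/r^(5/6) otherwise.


r/H = 12.491 / 6.362 = 1.9634
r/H > 0.15, so v = 0.195*Q^(1/3)*H^(1/2)/r^(5/6)
Q^(1/3) = 14.826
H^(1/2) = 2.5223
r^(5/6) = 8.2003
v = 0.195 * 14.826 * 2.5223 / 8.2003 = 0.88925 m/s

0.88925 m/s


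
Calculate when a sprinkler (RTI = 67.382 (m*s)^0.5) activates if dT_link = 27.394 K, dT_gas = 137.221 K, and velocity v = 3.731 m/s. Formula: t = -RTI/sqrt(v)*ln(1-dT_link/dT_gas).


dT_link/dT_gas = 0.19963
ln(1 - 0.19963) = -0.22269
t = -67.382 / sqrt(3.731) * -0.22269 = 7.7683 s

7.7683 s


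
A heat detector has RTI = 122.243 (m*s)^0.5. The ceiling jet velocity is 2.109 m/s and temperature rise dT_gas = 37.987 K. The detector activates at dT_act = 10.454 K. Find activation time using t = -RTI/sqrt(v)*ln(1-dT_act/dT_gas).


dT_act/dT_gas = 0.27520
ln(1 - 0.27520) = -0.32186
t = -122.243 / sqrt(2.109) * -0.32186 = 27.093 s

27.093 s


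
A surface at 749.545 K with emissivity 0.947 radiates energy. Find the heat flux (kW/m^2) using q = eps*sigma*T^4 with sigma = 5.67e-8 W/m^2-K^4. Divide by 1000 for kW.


T^4 = 3.1564e+11
q = 0.947 * 5.67e-8 * 3.1564e+11 / 1000 = 16.948 kW/m^2

16.948 kW/m^2


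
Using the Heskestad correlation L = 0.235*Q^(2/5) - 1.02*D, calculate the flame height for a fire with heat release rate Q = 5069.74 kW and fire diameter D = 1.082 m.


Q^(2/5) = 30.339
0.235 * Q^(2/5) = 7.1296
1.02 * D = 1.1036
L = 6.0259 m

6.0259 m


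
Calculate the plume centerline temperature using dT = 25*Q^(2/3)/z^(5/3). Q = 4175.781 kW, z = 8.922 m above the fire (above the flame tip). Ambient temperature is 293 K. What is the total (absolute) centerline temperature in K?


Q^(2/3) = 259.31
z^(5/3) = 38.380
dT = 25 * 259.31 / 38.380 = 168.91 K
T = 293 + 168.91 = 461.91 K

461.91 K


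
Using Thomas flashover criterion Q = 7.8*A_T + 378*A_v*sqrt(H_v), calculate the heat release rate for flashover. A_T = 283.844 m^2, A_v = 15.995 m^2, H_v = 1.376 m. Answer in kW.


7.8*A_T = 2214.0
sqrt(H_v) = 1.1730
378*A_v*sqrt(H_v) = 7092.3
Q = 2214.0 + 7092.3 = 9306.3 kW

9306.3 kW


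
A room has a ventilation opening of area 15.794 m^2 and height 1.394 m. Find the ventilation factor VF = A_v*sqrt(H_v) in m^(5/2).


sqrt(H_v) = 1.1807
VF = 15.794 * 1.1807 = 18.648 m^(5/2)

18.648 m^(5/2)


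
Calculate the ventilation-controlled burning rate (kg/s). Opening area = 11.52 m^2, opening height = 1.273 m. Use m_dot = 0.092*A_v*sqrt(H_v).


sqrt(H_v) = 1.1283
m_dot = 0.092 * 11.52 * 1.1283 = 1.1958 kg/s

1.1958 kg/s


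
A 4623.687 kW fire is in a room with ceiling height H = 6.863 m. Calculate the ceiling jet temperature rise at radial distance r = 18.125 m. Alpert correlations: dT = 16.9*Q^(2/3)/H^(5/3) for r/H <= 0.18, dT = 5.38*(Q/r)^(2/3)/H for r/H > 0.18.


r/H = 18.125 / 6.863 = 2.6410
r/H > 0.18, so dT = 5.38*(Q/r)^(2/3)/H
Q/r = 255.10
(Q/r)^(2/3) = 40.223
dT = 5.38 * 40.223 / 6.863 = 31.531 K

31.531 K


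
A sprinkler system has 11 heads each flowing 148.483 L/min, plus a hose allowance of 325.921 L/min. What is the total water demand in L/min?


Sprinkler demand = 11 * 148.483 = 1633.313 L/min
Total = 1633.313 + 325.921 = 1959.234 L/min

1959.234 L/min


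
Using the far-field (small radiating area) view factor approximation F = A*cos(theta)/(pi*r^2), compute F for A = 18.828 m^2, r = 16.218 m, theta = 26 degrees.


cos(26 deg) = 0.89879
pi*r^2 = 826.31
F = 18.828 * 0.89879 / 826.31 = 0.020480

0.020480


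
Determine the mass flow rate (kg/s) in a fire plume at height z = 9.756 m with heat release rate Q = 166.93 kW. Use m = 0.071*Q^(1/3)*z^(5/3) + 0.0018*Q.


Q^(1/3) = 5.5061
z^(5/3) = 44.544
First term = 0.071 * 5.5061 * 44.544 = 17.414
Second term = 0.0018 * 166.93 = 0.30047
m = 17.714 kg/s

17.714 kg/s


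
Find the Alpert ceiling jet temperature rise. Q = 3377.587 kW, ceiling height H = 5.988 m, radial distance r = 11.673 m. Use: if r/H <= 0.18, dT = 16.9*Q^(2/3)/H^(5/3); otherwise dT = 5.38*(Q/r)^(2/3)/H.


r/H = 11.673 / 5.988 = 1.9494
r/H > 0.18, so dT = 5.38*(Q/r)^(2/3)/H
Q/r = 289.35
(Q/r)^(2/3) = 43.747
dT = 5.38 * 43.747 / 5.988 = 39.305 K

39.305 K


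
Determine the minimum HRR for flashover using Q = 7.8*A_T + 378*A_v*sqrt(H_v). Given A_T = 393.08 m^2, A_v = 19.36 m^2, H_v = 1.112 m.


7.8*A_T = 3066.024
sqrt(H_v) = 1.0545
378*A_v*sqrt(H_v) = 7717.0
Q = 3066.024 + 7717.0 = 10783 kW

10783 kW


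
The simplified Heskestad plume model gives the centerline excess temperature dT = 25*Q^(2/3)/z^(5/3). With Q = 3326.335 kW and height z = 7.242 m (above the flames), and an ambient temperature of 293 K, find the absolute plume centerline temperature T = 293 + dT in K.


Q^(2/3) = 222.83
z^(5/3) = 27.108
dT = 25 * 222.83 / 27.108 = 205.50 K
T = 293 + 205.50 = 498.50 K

498.50 K


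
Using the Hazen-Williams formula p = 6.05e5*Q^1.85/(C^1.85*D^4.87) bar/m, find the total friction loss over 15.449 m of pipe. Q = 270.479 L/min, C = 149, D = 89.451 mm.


Q^1.85 = 31583
C^1.85 = 10481
D^4.87 = 3.1932e+09
p/m = 0.00057094 bar/m
p_total = 0.00057094 * 15.449 = 0.0088204 bar

0.0088204 bar


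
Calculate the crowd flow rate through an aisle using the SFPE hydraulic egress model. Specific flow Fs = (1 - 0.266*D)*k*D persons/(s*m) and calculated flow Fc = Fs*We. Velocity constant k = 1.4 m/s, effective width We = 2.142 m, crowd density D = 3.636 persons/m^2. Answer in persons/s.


1 - 0.266*D = 1 - 0.266*3.636 = 0.032824
Fs = 0.032824 * 1.4 * 3.636 = 0.16709 persons/(s*m)
Fc = 0.16709 * 2.142 = 0.35790 persons/s

0.35790 persons/s


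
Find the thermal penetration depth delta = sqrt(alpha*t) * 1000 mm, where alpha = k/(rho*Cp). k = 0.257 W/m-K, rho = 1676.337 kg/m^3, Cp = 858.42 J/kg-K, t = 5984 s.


alpha = 0.257 / (1676.337 * 858.42) = 1.7860e-07 m^2/s
alpha * t = 0.0010687
delta = sqrt(0.0010687) * 1000 = 32.691 mm

32.691 mm


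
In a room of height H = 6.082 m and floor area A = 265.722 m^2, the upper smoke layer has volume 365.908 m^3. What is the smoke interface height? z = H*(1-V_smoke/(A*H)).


V/(A*H) = 0.22641
1 - 0.22641 = 0.77359
z = 6.082 * 0.77359 = 4.7050 m

4.7050 m


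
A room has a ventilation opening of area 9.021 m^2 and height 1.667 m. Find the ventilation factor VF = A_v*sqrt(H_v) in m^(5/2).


sqrt(H_v) = 1.2911
VF = 9.021 * 1.2911 = 11.647 m^(5/2)

11.647 m^(5/2)


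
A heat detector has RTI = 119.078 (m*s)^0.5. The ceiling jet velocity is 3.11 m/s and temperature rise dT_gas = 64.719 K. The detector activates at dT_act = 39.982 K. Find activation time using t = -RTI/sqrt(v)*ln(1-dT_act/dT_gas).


dT_act/dT_gas = 0.61778
ln(1 - 0.61778) = -0.96175
t = -119.078 / sqrt(3.11) * -0.96175 = 64.941 s

64.941 s


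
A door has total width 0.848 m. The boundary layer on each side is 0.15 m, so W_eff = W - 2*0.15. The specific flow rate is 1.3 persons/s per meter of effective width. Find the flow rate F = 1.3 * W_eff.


W_eff = 0.848 - 0.30 = 0.548 m
F = 1.3 * 0.548 = 0.71240 persons/s

0.71240 persons/s


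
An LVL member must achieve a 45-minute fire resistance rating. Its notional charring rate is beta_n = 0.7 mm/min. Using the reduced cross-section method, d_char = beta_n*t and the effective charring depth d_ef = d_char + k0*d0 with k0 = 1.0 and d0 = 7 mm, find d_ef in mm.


d_char = 0.7 * 45 = 31.5 mm
d_ef = 31.5 + 1.0*7 = 38.5 mm

38.5 mm


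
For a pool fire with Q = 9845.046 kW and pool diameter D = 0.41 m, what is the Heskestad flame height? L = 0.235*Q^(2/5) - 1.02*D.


Q^(2/5) = 39.563
0.235 * Q^(2/5) = 9.2973
1.02 * D = 0.41820
L = 8.8791 m

8.8791 m


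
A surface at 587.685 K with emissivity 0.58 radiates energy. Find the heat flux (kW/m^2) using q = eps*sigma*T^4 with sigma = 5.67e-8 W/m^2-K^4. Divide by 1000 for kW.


T^4 = 1.1928e+11
q = 0.58 * 5.67e-8 * 1.1928e+11 / 1000 = 3.9227 kW/m^2

3.9227 kW/m^2


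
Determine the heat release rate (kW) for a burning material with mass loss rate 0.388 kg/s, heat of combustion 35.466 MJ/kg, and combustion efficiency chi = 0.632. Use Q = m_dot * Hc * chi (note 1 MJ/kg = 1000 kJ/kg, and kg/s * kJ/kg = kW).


Hc = 35.466 MJ/kg = 35.466 * 1000 kJ/kg = 35466 kJ/kg
Q = 0.388 kg/s * 35466 kJ/kg * 0.632 = 8696.8 kW

8696.8 kW


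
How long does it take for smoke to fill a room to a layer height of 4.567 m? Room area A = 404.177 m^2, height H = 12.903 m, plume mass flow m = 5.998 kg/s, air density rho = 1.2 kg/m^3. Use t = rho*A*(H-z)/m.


H - z = 8.336 m
t = 1.2 * 404.177 * 8.336 / 5.998 = 674.07 s

674.07 s


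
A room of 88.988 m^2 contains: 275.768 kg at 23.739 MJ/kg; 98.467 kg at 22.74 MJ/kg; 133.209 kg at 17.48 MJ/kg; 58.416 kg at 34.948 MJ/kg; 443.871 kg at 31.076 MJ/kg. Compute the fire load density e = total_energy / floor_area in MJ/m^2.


Total energy = 275.768*23.739 + 98.467*22.74 + 133.209*17.48 + 58.416*34.948 + 443.871*31.076
= 6546.457 + 2239.140 + 2328.493 + 2041.522 + 13793.74
= 26949.35 MJ
e = 26949.35 / 88.988 = 302.84 MJ/m^2

302.84 MJ/m^2


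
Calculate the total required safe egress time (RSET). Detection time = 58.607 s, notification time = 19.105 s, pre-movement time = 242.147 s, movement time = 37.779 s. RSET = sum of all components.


Total = 58.607 + 19.105 + 242.147 + 37.779 = 357.638 s

357.638 s


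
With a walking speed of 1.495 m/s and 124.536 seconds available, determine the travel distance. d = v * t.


d = 1.495 * 124.536 = 186.18 m

186.18 m


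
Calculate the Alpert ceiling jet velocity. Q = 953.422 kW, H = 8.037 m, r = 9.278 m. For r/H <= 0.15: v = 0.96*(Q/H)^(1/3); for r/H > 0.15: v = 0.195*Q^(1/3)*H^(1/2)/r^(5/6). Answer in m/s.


r/H = 9.278 / 8.037 = 1.1544
r/H > 0.15, so v = 0.195*Q^(1/3)*H^(1/2)/r^(5/6)
Q^(1/3) = 9.8423
H^(1/2) = 2.8350
r^(5/6) = 6.4005
v = 0.195 * 9.8423 * 2.8350 / 6.4005 = 0.85009 m/s

0.85009 m/s


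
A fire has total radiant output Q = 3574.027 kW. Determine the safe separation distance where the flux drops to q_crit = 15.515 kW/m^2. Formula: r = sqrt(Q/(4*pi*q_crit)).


4*pi*q_crit = 194.97
Q/(4*pi*q_crit) = 18.331
r = sqrt(18.331) = 4.2815 m

4.2815 m


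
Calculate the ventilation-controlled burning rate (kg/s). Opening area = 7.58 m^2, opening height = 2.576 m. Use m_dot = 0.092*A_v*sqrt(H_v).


sqrt(H_v) = 1.6050
m_dot = 0.092 * 7.58 * 1.6050 = 1.1193 kg/s

1.1193 kg/s


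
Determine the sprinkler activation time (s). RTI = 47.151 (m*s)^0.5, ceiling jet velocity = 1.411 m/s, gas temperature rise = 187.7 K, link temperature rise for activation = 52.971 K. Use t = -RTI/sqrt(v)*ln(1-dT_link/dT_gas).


dT_link/dT_gas = 0.28221
ln(1 - 0.28221) = -0.33158
t = -47.151 / sqrt(1.411) * -0.33158 = 13.162 s

13.162 s


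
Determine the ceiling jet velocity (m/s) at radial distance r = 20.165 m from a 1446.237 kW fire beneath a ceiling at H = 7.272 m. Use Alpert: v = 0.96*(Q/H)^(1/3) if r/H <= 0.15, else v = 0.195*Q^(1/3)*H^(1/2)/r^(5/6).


r/H = 20.165 / 7.272 = 2.7730
r/H > 0.15, so v = 0.195*Q^(1/3)*H^(1/2)/r^(5/6)
Q^(1/3) = 11.309
H^(1/2) = 2.6967
r^(5/6) = 12.223
v = 0.195 * 11.309 * 2.6967 / 12.223 = 0.48653 m/s

0.48653 m/s


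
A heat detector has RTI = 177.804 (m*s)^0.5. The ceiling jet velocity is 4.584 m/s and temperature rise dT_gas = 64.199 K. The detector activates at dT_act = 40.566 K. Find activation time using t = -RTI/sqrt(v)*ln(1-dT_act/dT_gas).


dT_act/dT_gas = 0.63188
ln(1 - 0.63188) = -0.99934
t = -177.804 / sqrt(4.584) * -0.99934 = 82.992 s

82.992 s


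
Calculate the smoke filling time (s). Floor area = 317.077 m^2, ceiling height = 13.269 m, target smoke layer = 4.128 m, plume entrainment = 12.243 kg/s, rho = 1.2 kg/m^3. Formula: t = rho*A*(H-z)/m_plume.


H - z = 9.141 m
t = 1.2 * 317.077 * 9.141 / 12.243 = 284.09 s

284.09 s


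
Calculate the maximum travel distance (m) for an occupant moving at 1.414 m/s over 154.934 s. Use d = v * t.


d = 1.414 * 154.934 = 219.08 m

219.08 m


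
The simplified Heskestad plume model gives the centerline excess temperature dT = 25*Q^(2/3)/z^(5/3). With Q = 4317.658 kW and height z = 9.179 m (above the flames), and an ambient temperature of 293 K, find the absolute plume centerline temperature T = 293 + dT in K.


Q^(2/3) = 265.15
z^(5/3) = 40.240
dT = 25 * 265.15 / 40.240 = 164.73 K
T = 293 + 164.73 = 457.73 K

457.73 K


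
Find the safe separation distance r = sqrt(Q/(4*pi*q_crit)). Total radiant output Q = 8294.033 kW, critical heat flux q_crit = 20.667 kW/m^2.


4*pi*q_crit = 259.71
Q/(4*pi*q_crit) = 31.936
r = sqrt(31.936) = 5.6512 m

5.6512 m


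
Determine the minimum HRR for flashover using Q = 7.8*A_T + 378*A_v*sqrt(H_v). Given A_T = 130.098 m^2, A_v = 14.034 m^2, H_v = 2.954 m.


7.8*A_T = 1014.8
sqrt(H_v) = 1.7187
378*A_v*sqrt(H_v) = 9117.6
Q = 1014.8 + 9117.6 = 10132 kW

10132 kW


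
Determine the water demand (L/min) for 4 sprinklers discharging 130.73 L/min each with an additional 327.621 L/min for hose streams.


Sprinkler demand = 4 * 130.73 = 522.92 L/min
Total = 522.92 + 327.621 = 850.541 L/min

850.541 L/min


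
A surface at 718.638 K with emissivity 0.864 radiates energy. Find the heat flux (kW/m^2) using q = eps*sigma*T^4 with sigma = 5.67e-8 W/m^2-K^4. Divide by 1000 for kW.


T^4 = 2.6671e+11
q = 0.864 * 5.67e-8 * 2.6671e+11 / 1000 = 13.066 kW/m^2

13.066 kW/m^2


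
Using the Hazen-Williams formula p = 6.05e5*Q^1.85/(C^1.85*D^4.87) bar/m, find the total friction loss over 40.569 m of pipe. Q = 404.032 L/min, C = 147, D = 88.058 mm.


Q^1.85 = 66354
C^1.85 = 10222
D^4.87 = 2.9582e+09
p/m = 0.0013276 bar/m
p_total = 0.0013276 * 40.569 = 0.053859 bar

0.053859 bar


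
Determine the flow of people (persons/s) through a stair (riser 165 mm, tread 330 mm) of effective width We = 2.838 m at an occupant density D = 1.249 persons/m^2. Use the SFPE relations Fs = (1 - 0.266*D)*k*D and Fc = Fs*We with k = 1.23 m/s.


1 - 0.266*D = 1 - 0.266*1.249 = 0.66777
Fs = 0.66777 * 1.23 * 1.249 = 1.0259 persons/(s*m)
Fc = 1.0259 * 2.838 = 2.9114 persons/s

2.9114 persons/s


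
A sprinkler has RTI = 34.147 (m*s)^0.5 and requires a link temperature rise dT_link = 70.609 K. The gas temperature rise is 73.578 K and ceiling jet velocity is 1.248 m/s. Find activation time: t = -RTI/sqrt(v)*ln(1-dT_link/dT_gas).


dT_link/dT_gas = 0.95965
ln(1 - 0.95965) = -3.2101
t = -34.147 / sqrt(1.248) * -3.2101 = 98.122 s

98.122 s


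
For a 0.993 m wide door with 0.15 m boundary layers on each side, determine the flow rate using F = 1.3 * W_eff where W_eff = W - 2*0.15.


W_eff = 0.993 - 0.30 = 0.693 m
F = 1.3 * 0.693 = 0.90090 persons/s

0.90090 persons/s


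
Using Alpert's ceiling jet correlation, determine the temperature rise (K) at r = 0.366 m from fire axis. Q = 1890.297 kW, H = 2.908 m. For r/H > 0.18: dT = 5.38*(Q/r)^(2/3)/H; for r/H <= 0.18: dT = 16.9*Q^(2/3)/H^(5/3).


r/H = 0.366 / 2.908 = 0.12586
r/H <= 0.18, so dT = 16.9*Q^(2/3)/H^(5/3)
Q^(2/3) = 152.88
H^(5/3) = 5.9246
dT = 16.9 * 152.88 / 5.9246 = 436.10 K

436.10 K


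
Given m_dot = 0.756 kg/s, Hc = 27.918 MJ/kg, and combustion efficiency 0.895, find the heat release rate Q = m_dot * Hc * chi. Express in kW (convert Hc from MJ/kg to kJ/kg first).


Hc = 27.918 MJ/kg = 27.918 * 1000 kJ/kg = 27918 kJ/kg
Q = 0.756 kg/s * 27918 kJ/kg * 0.895 = 18890 kW

18890 kW
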